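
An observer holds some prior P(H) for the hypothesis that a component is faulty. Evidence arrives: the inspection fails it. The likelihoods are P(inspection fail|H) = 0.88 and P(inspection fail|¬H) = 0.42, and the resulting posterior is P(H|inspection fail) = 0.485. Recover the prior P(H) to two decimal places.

P(H) = 0.31

Bayes' rule in odds form gives O(H|E) = O(H)·[P(E|H)/P(E|¬H)], hence O(H) = O(H|E)/LR.
Posterior odds = 0.485/(1−0.485) = 0.9417. LR = 0.88/0.42 = 2.0952.
Prior odds = 0.9417/2.0952 = 0.4495, so P(H) = 0.4495/(1+0.4495) ≈ 0.31.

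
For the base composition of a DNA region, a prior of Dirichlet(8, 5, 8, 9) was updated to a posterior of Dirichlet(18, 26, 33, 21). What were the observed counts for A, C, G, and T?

For a Dirichlet(α) prior with multinomial counts c, the posterior is Dirichlet(α + c) componentwise.
Counts are posterior − prior componentwise: 18−8=10, 26−5=21, 33−8=25, 21−9=12.

counts (10, 21, 25, 12)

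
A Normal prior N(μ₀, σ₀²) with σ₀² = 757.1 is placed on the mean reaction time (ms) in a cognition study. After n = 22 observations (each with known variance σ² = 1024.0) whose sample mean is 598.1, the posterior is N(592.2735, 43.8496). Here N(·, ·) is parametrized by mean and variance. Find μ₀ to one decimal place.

μ₀ = 497.5

The posterior mean is a precision-weighted average: μ_n = (τ₀μ₀ + τ_data·x̄)/(τ₀+τ_data), with τ₀=1/σ₀² and τ_data=n/σ².
Here τ₀ = 1/757.1 = 0.001321 and τ_data = 22/1024.0 = 0.021484, so τ_n = 0.022805.
Rearranging for μ₀: μ₀ = (μ_n·τ_n − τ_data·x̄)/τ₀ = (592.2735·0.022805 − 0.021484·598.1) / 0.001321 = 0.657217/0.001321 ≈ 497.5.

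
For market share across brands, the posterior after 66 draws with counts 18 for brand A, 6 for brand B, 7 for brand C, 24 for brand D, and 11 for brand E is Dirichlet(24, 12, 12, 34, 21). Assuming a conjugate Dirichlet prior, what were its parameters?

For a Dirichlet(α) prior with multinomial counts c, the posterior is Dirichlet(α + c) componentwise.
Subtract each count from the matching posterior parameter: 24−18=6, 12−6=6, 12−7=5, 34−24=10, 21−11=10.

Dirichlet(6, 6, 5, 10, 10)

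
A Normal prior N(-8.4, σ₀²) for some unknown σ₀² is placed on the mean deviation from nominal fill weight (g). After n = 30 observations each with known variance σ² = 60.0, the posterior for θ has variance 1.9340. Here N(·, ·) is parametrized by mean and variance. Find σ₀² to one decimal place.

σ₀² = 58.6

Posterior precision equals prior precision plus data precision: 1/σ_n² = 1/σ₀² + n/σ².
So 1/σ₀² = 1/1.9340 − 30/60.0 = 0.517063 − 0.500000 = 0.017063.
Hence σ₀² = 1/0.017063 ≈ 58.6.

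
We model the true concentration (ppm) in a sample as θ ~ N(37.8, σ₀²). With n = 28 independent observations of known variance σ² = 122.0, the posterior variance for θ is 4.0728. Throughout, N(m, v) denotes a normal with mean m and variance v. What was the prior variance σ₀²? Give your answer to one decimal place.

σ₀² = 62.4

Posterior precision equals prior precision plus data precision: 1/σ_n² = 1/σ₀² + n/σ².
So 1/σ₀² = 1/4.0728 − 28/122.0 = 0.245531 − 0.229508 = 0.016023.
Hence σ₀² = 1/0.016023 ≈ 62.4.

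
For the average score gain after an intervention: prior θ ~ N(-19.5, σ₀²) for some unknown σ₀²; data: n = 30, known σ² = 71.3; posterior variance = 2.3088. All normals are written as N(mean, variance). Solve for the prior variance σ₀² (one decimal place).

Posterior precision equals prior precision plus data precision: 1/σ_n² = 1/σ₀² + n/σ².
So 1/σ₀² = 1/2.3088 − 30/71.3 = 0.433125 − 0.420757 = 0.012368.
Hence σ₀² = 1/0.012368 ≈ 80.9.

σ₀² = 80.9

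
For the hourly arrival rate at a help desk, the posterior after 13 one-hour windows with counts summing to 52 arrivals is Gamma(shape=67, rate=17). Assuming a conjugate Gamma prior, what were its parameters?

Gamma(shape=15, rate=4)

A Gamma(α, β) prior (rate parametrization) on a Poisson rate with n observations summing to S gives posterior Gamma(α+S, β+n).
So α = 67 − 52 = 15 and β = 17 − 13 = 4.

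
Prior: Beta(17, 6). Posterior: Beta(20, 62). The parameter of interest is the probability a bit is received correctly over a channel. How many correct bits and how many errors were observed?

3 correct bits and 56 errors

Beta is conjugate to the binomial likelihood: posterior = Beta(α+s, β+f).
Match parameters: s=20−17=3, f=62−6=56.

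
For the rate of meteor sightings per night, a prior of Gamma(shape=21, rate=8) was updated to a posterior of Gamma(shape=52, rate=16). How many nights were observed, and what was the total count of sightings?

n = 8 nights with total 31 sightings

A Gamma(α, β) prior (rate parametrization) on a Poisson rate with n observations summing to S gives posterior Gamma(α+S, β+n).
Matching: Σxᵢ = 52 − 21 = 31 and n = 16 − 8 = 8.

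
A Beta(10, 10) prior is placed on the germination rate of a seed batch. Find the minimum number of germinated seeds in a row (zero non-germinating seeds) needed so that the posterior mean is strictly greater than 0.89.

After k germinated seeds and 0 non-germinating seeds the posterior is Beta(10+k, 10), with mean (10+k)/(10+10+k).
Set (10+k)/(20+k) > 0.89 and solve: k > (0.89·20 − 10)/(1 − 0.89) = 70.909.
The smallest integer exceeding 70.909 is 71, and checking k=71: (81)/(91) = 0.8901 > 0.89.

k = 71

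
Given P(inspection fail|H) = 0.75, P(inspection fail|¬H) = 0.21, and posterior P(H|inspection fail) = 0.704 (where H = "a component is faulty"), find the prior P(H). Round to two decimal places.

In odds form, posterior odds = prior odds × likelihood ratio, so prior odds = posterior odds ÷ LR.
Posterior odds = 0.704/(1−0.704) = 2.3784. LR = 0.75/0.21 = 3.5714.
Prior odds = 2.3784/3.5714 = 0.6660, so P(H) = 0.6660/(1+0.6660) ≈ 0.40.

P(H) = 0.40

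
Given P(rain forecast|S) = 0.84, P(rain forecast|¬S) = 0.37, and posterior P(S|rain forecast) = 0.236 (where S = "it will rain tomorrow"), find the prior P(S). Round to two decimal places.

P(S) = 0.12

In odds form, posterior odds = prior odds × likelihood ratio, so prior odds = posterior odds ÷ LR.
Posterior odds = 0.236/(1−0.236) = 0.3089. LR = 0.84/0.37 = 2.2703.
Prior odds = 0.3089/2.2703 = 0.1361, so P(S) = 0.1361/(1+0.1361) ≈ 0.12.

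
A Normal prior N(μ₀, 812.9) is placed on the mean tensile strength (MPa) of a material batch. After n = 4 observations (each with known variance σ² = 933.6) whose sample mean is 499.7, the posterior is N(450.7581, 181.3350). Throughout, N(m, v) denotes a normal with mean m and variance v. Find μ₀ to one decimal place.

μ₀ = 280.3

With known observation variance, the Normal–Normal posterior has precision τ_n = τ₀ + n/σ² and mean μ_n = (τ₀μ₀ + (n/σ²)x̄)/τ_n.
Here τ₀ = 1/812.9 = 0.001230 and τ_data = 4/933.6 = 0.004284, so τ_n = 0.005514.
Rearranging for μ₀: μ₀ = (μ_n·τ_n − τ_data·x̄)/τ₀ = (450.7581·0.005514 − 0.004284·499.7) / 0.001230 = 0.344765/0.001230 ≈ 280.3.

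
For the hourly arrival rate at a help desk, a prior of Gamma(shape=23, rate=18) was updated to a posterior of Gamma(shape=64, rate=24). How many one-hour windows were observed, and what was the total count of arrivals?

A Gamma(α, β) prior (rate parametrization) on a Poisson rate with n observations summing to S gives posterior Gamma(α+S, β+n).
Matching: Σxᵢ = 64 − 23 = 41 and n = 24 − 18 = 6.

n = 6 one-hour windows with total 41 arrivals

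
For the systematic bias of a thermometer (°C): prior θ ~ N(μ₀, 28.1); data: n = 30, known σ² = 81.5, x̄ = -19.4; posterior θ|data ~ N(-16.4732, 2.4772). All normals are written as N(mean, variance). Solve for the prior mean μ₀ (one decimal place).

μ₀ = 13.8

The posterior mean is a precision-weighted average: μ_n = (τ₀μ₀ + τ_data·x̄)/(τ₀+τ_data), with τ₀=1/σ₀² and τ_data=n/σ².
Here τ₀ = 1/28.1 = 0.035587 and τ_data = 30/81.5 = 0.368098, so τ_n = 0.403685.
Rearranging for μ₀: μ₀ = (μ_n·τ_n − τ_data·x̄)/τ₀ = (-16.4732·0.403685 − 0.368098·-19.4) / 0.035587 = 0.491117/0.035587 ≈ 13.8.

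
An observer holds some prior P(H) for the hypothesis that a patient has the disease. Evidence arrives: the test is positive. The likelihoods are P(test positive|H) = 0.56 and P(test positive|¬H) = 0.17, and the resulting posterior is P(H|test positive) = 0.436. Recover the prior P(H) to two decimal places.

In odds form, posterior odds = prior odds × likelihood ratio, so prior odds = posterior odds ÷ LR.
Posterior odds = 0.436/(1−0.436) = 0.7730. LR = 0.56/0.17 = 3.2941.
Prior odds = 0.7730/3.2941 = 0.2347, so P(H) = 0.2347/(1+0.2347) ≈ 0.19.

P(H) = 0.19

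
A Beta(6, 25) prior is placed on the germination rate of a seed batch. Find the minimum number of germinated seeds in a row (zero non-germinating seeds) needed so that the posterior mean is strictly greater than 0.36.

k = 9

After k germinated seeds and 0 non-germinating seeds the posterior is Beta(6+k, 25), with mean (6+k)/(6+25+k).
Set (6+k)/(31+k) > 0.36 and solve: k > (0.36·31 − 6)/(1 − 0.36) = 8.062.
The smallest integer exceeding 8.062 is 9.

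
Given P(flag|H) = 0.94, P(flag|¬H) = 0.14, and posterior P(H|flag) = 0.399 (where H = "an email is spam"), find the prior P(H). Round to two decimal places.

In odds form, posterior odds = prior odds × likelihood ratio, so prior odds = posterior odds ÷ LR.
Posterior odds = 0.399/(1−0.399) = 0.6639. LR = 0.94/0.14 = 6.7143.
Prior odds = 0.6639/6.7143 = 0.0989, so P(H) = 0.0989/(1+0.0989) ≈ 0.09.

P(H) = 0.09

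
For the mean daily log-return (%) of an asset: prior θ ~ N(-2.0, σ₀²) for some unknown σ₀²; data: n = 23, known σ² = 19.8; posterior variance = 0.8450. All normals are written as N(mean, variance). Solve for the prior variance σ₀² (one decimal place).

σ₀² = 45.8

For the Normal–Normal model with known σ², precisions add: τ_n = τ₀ + n/σ².
So 1/σ₀² = 1/0.8450 − 23/19.8 = 1.183432 − 1.161616 = 0.021816.
Hence σ₀² = 1/0.021816 ≈ 45.8.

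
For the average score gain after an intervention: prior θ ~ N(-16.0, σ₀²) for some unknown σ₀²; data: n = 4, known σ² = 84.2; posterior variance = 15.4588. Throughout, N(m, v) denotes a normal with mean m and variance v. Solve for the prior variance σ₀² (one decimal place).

Posterior precision equals prior precision plus data precision: 1/σ_n² = 1/σ₀² + n/σ².
So 1/σ₀² = 1/15.4588 − 4/84.2 = 0.064688 − 0.047506 = 0.017182.
Hence σ₀² = 1/0.017182 ≈ 58.2.

σ₀² = 58.2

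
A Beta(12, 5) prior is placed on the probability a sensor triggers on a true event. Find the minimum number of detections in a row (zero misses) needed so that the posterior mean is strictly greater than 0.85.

After k detections and 0 misses the posterior is Beta(12+k, 5), with mean (12+k)/(12+5+k).
Set (12+k)/(17+k) > 0.85 and solve: k > (0.85·17 − 12)/(1 − 0.85) = 16.333.
The smallest integer exceeding 16.333 is 17.

k = 17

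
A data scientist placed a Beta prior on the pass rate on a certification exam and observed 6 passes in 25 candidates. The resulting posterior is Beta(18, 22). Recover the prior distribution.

Beta is conjugate to the binomial likelihood: posterior = Beta(α+s, β+f).
Subtract the data counts: 18−6=12, 22−19=3.

Beta(12, 3)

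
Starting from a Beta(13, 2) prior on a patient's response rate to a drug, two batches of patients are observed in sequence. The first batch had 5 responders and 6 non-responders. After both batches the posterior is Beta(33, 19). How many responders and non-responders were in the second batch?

15 responders and 11 non-responders

Because Beta–binomial updating is additive in the counts, the combined data contributed (α_post−α_prior, β_post−β_prior) successes and failures.
Total across both batches: 33−13=20 responders, 19−2=17 non-responders.
Subtract the first batch: 20−5=15 responders and 17−6=11 non-responders.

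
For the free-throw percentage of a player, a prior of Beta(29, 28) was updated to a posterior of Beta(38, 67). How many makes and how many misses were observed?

9 makes and 39 misses

Under Beta–binomial conjugacy the posterior parameters are (α+s, β+f).
So s = 38 − 29 = 9 and f = 67 − 28 = 39.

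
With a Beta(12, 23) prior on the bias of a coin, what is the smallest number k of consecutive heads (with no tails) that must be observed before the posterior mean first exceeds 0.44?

k = 7

After k heads and 0 tails the posterior is Beta(12+k, 23), with mean (12+k)/(12+23+k).
Set (12+k)/(35+k) > 0.44 and solve: k > (0.44·35 − 12)/(1 − 0.44) = 6.071.
The smallest integer exceeding 6.071 is 7.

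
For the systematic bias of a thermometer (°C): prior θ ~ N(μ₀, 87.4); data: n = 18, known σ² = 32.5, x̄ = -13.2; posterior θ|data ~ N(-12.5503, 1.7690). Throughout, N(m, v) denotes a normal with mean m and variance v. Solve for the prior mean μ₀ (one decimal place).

μ₀ = 18.9

The posterior mean is a precision-weighted average: μ_n = (τ₀μ₀ + τ_data·x̄)/(τ₀+τ_data), with τ₀=1/σ₀² and τ_data=n/σ².
Here τ₀ = 1/87.4 = 0.011442 and τ_data = 18/32.5 = 0.553846, so τ_n = 0.565288.
Rearranging for μ₀: μ₀ = (μ_n·τ_n − τ_data·x̄)/τ₀ = (-12.5503·0.565288 − 0.553846·-13.2) / 0.011442 = 0.216233/0.011442 ≈ 18.9.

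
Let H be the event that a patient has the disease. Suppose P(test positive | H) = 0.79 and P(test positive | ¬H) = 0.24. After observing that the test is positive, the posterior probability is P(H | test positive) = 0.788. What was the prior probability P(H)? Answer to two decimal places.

P(H) = 0.53

Bayes' rule in odds form gives O(H|E) = O(H)·[P(E|H)/P(E|¬H)], hence O(H) = O(H|E)/LR.
Posterior odds = 0.788/(1−0.788) = 3.7170. LR = 0.79/0.24 = 3.2917.
Prior odds = 3.7170/3.2917 = 1.1292, so P(H) = 1.1292/(1+1.1292) ≈ 0.53.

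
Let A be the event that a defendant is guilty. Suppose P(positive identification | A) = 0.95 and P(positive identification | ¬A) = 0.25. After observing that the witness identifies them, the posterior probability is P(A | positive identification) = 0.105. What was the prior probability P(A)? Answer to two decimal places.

P(A) = 0.03

Bayes' rule in odds form gives O(A|E) = O(A)·[P(E|A)/P(E|¬A)], hence O(A) = O(A|E)/LR.
Posterior odds = 0.105/(1−0.105) = 0.1173. LR = 0.95/0.25 = 3.8000.
Prior odds = 0.1173/3.8000 = 0.0309, so P(A) = 0.0309/(1+0.0309) ≈ 0.03.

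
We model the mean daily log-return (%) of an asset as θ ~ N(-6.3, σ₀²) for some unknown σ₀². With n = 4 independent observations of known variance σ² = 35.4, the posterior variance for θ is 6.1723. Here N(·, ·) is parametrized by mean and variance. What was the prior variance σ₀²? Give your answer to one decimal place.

σ₀² = 20.4

Posterior precision equals prior precision plus data precision: 1/σ_n² = 1/σ₀² + n/σ².
So 1/σ₀² = 1/6.1723 − 4/35.4 = 0.162014 − 0.112994 = 0.049020.
Hence σ₀² = 1/0.049020 ≈ 20.4.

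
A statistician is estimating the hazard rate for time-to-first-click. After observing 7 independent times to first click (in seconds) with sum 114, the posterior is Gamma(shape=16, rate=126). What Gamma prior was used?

Gamma(shape=9, rate=12)

For an exponential likelihood with a Gamma(α, β) prior on the rate, n observations with total T give posterior Gamma(α+n, β+T).
So α = 16 − 7 = 9 and β = 126 − 114 = 12.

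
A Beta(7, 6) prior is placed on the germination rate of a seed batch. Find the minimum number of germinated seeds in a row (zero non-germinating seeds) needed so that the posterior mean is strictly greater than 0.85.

k = 28

After k germinated seeds and 0 non-germinating seeds the posterior is Beta(7+k, 6), with mean (7+k)/(7+6+k).
Set (7+k)/(13+k) > 0.85 and solve: k > (0.85·13 − 7)/(1 − 0.85) = 27.000.
The smallest integer exceeding 27.000 is 28.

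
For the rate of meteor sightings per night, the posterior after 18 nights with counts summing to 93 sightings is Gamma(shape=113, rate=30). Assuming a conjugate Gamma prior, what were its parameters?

Gamma(shape=20, rate=12)

A Gamma(α, β) prior (rate parametrization) on a Poisson rate with n observations summing to S gives posterior Gamma(α+S, β+n).
So α = 113 − 93 = 20 and β = 30 − 18 = 12.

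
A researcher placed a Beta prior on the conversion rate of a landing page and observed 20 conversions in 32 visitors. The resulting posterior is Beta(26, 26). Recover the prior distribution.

Beta(6, 14)

Under Beta–binomial conjugacy the posterior parameters are (α+s, β+f).
So α = 26 − 20 = 6 and β = 26 − 12 = 14.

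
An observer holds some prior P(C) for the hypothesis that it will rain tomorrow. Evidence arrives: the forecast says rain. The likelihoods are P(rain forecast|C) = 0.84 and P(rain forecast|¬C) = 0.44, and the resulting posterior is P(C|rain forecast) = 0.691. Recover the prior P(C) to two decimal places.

Bayes' rule in odds form gives O(C|E) = O(C)·[P(E|C)/P(E|¬C)], hence O(C) = O(C|E)/LR.
Posterior odds = 0.691/(1−0.691) = 2.2362. LR = 0.84/0.44 = 1.9091.
Prior odds = 2.2362/1.9091 = 1.1713, so P(C) = 1.1713/(1+1.1713) ≈ 0.54.

P(C) = 0.54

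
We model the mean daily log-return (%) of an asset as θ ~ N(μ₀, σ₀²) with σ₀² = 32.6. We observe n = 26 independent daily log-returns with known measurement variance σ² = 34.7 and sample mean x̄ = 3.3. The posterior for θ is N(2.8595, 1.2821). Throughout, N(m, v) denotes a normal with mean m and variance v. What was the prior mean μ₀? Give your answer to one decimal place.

μ₀ = -7.9

With known observation variance, the Normal–Normal posterior has precision τ_n = τ₀ + n/σ² and mean μ_n = (τ₀μ₀ + (n/σ²)x̄)/τ_n.
Here τ₀ = 1/32.6 = 0.030675 and τ_data = 26/34.7 = 0.749280, so τ_n = 0.779955.
Rearranging for μ₀: μ₀ = (μ_n·τ_n − τ_data·x̄)/τ₀ = (2.8595·0.779955 − 0.749280·3.3) / 0.030675 = -0.242343/0.030675 ≈ -7.9.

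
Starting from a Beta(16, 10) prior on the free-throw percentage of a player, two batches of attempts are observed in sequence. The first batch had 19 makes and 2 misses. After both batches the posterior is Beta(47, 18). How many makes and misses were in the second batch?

Sequential conjugate updates are equivalent to a single update on the pooled data, so total successes = posterior α − prior α and total failures = posterior β − prior β.
Total across both batches: 47−16=31 makes, 18−10=8 misses.
Subtract the first batch: 31−19=12 makes and 8−2=6 misses.

12 makes and 6 misses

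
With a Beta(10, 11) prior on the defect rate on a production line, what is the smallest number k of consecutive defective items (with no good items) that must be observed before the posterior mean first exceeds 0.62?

k = 8

After k defective items and 0 good items the posterior is Beta(10+k, 11), with mean (10+k)/(10+11+k).
Set (10+k)/(21+k) > 0.62 and solve: k > (0.62·21 − 10)/(1 − 0.62) = 7.947.
The smallest integer exceeding 7.947 is 8, and checking k=8: (18)/(29) = 0.6207 > 0.62.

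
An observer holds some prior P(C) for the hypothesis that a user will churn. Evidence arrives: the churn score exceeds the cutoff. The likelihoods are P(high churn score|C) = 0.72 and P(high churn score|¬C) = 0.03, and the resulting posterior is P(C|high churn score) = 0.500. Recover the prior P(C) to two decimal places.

Bayes' rule in odds form gives O(C|E) = O(C)·[P(E|C)/P(E|¬C)], hence O(C) = O(C|E)/LR.
Posterior odds = 0.500/(1−0.500) = 1.0000. LR = 0.72/0.03 = 24.0000.
Prior odds = 1.0000/24.0000 = 0.0417, so P(C) = 0.0417/(1+0.0417) ≈ 0.04.

P(C) = 0.04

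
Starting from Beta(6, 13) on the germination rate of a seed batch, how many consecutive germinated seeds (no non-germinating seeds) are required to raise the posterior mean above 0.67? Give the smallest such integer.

After k germinated seeds and 0 non-germinating seeds the posterior is Beta(6+k, 13), with mean (6+k)/(6+13+k).
Set (6+k)/(19+k) > 0.67 and solve: k > (0.67·19 − 6)/(1 − 0.67) = 20.394.
The smallest integer exceeding 20.394 is 21, and checking k=21: (27)/(40) = 0.6750 > 0.67.

k = 21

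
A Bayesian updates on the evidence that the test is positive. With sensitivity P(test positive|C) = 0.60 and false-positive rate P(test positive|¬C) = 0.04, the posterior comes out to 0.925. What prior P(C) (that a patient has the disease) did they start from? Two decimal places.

P(C) = 0.45

In odds form, posterior odds = prior odds × likelihood ratio, so prior odds = posterior odds ÷ LR.
Posterior odds = 0.925/(1−0.925) = 12.3333. LR = 0.60/0.04 = 15.0000.
Prior odds = 12.3333/15.0000 = 0.8222, so P(C) = 0.8222/(1+0.8222) ≈ 0.45.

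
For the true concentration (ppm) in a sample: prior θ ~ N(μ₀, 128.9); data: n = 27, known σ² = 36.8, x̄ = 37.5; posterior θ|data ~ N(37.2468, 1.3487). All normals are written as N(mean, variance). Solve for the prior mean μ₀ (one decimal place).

μ₀ = 13.3

The posterior mean is a precision-weighted average: μ_n = (τ₀μ₀ + τ_data·x̄)/(τ₀+τ_data), with τ₀=1/σ₀² and τ_data=n/σ².
Here τ₀ = 1/128.9 = 0.007758 and τ_data = 27/36.8 = 0.733696, so τ_n = 0.741454.
Rearranging for μ₀: μ₀ = (μ_n·τ_n − τ_data·x̄)/τ₀ = (37.2468·0.741454 − 0.733696·37.5) / 0.007758 = 0.103189/0.007758 ≈ 13.3.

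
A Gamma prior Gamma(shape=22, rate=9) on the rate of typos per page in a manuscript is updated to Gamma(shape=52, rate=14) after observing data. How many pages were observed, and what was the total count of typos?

n = 5 pages with total 30 typos

A Gamma(α, β) prior (rate parametrization) on a Poisson rate with n observations summing to S gives posterior Gamma(α+S, β+n).
Matching: Σxᵢ = 52 − 22 = 30 and n = 14 − 9 = 5.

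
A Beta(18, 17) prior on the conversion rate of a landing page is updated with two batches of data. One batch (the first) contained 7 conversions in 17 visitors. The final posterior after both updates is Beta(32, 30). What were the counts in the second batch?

Because Beta–binomial updating is additive in the counts, the combined data contributed (α_post−α_prior, β_post−β_prior) successes and failures.
Total across both batches: 32−18=14 conversions, 30−17=13 bounces.
Subtract the first batch: 14−7=7 conversions and 13−10=3 bounces.

7 conversions and 3 bounces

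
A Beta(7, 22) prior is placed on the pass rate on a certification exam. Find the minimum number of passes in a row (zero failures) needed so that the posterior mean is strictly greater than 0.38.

After k passes and 0 failures the posterior is Beta(7+k, 22), with mean (7+k)/(7+22+k).
Set (7+k)/(29+k) > 0.38 and solve: k > (0.38·29 − 7)/(1 − 0.38) = 6.484.
The smallest integer exceeding 6.484 is 7, and checking k=7: (14)/(36) = 0.3889 > 0.38.

k = 7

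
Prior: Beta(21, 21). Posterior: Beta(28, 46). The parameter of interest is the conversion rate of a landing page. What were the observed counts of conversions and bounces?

A Beta(a, b) prior with s successes and f failures in binomial data gives a Beta(a+s, b+f) posterior.
So s = 28 − 21 = 7 and f = 46 − 21 = 25.

7 conversions and 25 bounces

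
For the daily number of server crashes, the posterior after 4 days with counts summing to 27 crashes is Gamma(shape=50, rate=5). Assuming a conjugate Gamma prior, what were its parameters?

A Gamma(α, β) prior (rate parametrization) on a Poisson rate with n observations summing to S gives posterior Gamma(α+S, β+n).
So α = 50 − 27 = 23 and β = 5 − 4 = 1.

Gamma(shape=23, rate=1)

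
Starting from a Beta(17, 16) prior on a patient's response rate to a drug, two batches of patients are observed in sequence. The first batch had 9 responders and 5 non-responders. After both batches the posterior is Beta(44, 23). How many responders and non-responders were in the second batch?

Because Beta–binomial updating is additive in the counts, the combined data contributed (α_post−α_prior, β_post−β_prior) successes and failures.
Total across both batches: 44−17=27 responders, 23−16=7 non-responders.
Subtract the first batch: 27−9=18 responders and 7−5=2 non-responders.

18 responders and 2 non-responders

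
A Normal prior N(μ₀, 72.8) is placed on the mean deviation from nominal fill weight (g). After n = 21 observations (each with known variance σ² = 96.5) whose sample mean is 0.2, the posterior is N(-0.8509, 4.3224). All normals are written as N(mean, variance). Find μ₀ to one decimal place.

With known observation variance, the Normal–Normal posterior has precision τ_n = τ₀ + n/σ² and mean μ_n = (τ₀μ₀ + (n/σ²)x̄)/τ_n.
Here τ₀ = 1/72.8 = 0.013736 and τ_data = 21/96.5 = 0.217617, so τ_n = 0.231353.
Rearranging for μ₀: μ₀ = (μ_n·τ_n − τ_data·x̄)/τ₀ = (-0.8509·0.231353 − 0.217617·0.2) / 0.013736 = -0.240382/0.013736 ≈ -17.5.

μ₀ = -17.5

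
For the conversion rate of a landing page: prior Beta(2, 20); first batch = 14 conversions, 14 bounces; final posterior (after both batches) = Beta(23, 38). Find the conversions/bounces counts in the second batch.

Because Beta–binomial updating is additive in the counts, the combined data contributed (α_post−α_prior, β_post−β_prior) successes and failures.
Total across both batches: 23−2=21 conversions, 38−20=18 bounces.
Subtract the first batch: 21−14=7 conversions and 18−14=4 bounces.

7 conversions and 4 bounces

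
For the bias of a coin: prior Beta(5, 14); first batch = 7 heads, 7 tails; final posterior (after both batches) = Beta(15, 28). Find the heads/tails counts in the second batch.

3 heads and 7 tails

Sequential conjugate updates are equivalent to a single update on the pooled data, so total successes = posterior α − prior α and total failures = posterior β − prior β.
Total across both batches: 15−5=10 heads, 28−14=14 tails.
Subtract the first batch: 10−7=3 heads and 14−7=7 tails.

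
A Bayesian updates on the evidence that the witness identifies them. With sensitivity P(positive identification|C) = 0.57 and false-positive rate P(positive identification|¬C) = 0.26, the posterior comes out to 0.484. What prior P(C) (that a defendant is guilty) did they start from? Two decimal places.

P(C) = 0.30

Bayes' rule in odds form gives O(C|E) = O(C)·[P(E|C)/P(E|¬C)], hence O(C) = O(C|E)/LR.
Posterior odds = 0.484/(1−0.484) = 0.9380. LR = 0.57/0.26 = 2.1923.
Prior odds = 0.9380/2.1923 = 0.4279, so P(C) = 0.4279/(1+0.4279) ≈ 0.30.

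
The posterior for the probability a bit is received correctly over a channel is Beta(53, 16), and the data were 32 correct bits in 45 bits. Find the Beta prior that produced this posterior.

Beta(21, 3)

Under Beta–binomial conjugacy the posterior parameters are (a+s, b+f).
Subtract the data counts: 53−32=21, 16−13=3.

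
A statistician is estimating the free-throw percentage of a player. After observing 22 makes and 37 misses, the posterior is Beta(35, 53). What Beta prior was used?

Beta(13, 16)

Under Beta–binomial conjugacy the posterior parameters are (a+s, b+f).
Subtract the data counts: 35−22=13, 53−37=16.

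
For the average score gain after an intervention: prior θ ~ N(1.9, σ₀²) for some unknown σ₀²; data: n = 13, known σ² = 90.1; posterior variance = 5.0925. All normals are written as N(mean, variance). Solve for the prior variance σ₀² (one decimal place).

σ₀² = 19.2

For the Normal–Normal model with known σ², precisions add: τ_n = τ₀ + n/σ².
So 1/σ₀² = 1/5.0925 − 13/90.1 = 0.196367 − 0.144284 = 0.052083.
Hence σ₀² = 1/0.052083 ≈ 19.2.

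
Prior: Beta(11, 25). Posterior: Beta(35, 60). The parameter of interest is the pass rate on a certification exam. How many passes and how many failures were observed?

Under Beta–binomial conjugacy the posterior parameters are (α+s, β+f).
Match parameters: s=35−11=24, f=60−25=35.

24 passes and 35 failures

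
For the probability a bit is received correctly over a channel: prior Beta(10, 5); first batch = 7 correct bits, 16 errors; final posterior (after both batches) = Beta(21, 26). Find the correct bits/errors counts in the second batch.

Because Beta–binomial updating is additive in the counts, the combined data contributed (α_post−α_prior, β_post−β_prior) successes and failures.
Total across both batches: 21−10=11 correct bits, 26−5=21 errors.
Subtract the first batch: 11−7=4 correct bits and 21−16=5 errors.

4 correct bits and 5 errors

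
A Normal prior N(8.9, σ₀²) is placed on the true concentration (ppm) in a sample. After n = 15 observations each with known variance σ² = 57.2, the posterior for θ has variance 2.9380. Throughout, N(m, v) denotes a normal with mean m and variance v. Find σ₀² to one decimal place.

σ₀² = 12.8

For the Normal–Normal model with known σ², precisions add: τ_n = τ₀ + n/σ².
So 1/σ₀² = 1/2.9380 − 15/57.2 = 0.340368 − 0.262238 = 0.078130.
Hence σ₀² = 1/0.078130 ≈ 12.8.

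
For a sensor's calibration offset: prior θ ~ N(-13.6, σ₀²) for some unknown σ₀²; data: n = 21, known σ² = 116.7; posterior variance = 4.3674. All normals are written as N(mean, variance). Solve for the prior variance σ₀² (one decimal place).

σ₀² = 20.4

Posterior precision equals prior precision plus data precision: 1/σ_n² = 1/σ₀² + n/σ².
So 1/σ₀² = 1/4.3674 − 21/116.7 = 0.228969 − 0.179949 = 0.049020.
Hence σ₀² = 1/0.049020 ≈ 20.4.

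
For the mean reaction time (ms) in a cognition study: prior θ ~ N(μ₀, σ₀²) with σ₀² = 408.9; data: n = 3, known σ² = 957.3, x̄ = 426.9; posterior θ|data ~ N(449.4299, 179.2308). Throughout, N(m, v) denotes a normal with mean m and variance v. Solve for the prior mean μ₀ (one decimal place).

μ₀ = 478.3

With known observation variance, the Normal–Normal posterior has precision τ_n = τ₀ + n/σ² and mean μ_n = (τ₀μ₀ + (n/σ²)x̄)/τ_n.
Here τ₀ = 1/408.9 = 0.002446 and τ_data = 3/957.3 = 0.003134, so τ_n = 0.005580.
Rearranging for μ₀: μ₀ = (μ_n·τ_n − τ_data·x̄)/τ₀ = (449.4299·0.005580 − 0.003134·426.9) / 0.002446 = 1.169914/0.002446 ≈ 478.3.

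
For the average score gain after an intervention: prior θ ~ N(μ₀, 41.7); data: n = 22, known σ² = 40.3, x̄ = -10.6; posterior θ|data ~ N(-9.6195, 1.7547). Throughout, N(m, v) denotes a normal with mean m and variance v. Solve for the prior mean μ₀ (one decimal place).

μ₀ = 12.7

The posterior mean is a precision-weighted average: μ_n = (τ₀μ₀ + τ_data·x̄)/(τ₀+τ_data), with τ₀=1/σ₀² and τ_data=n/σ².
Here τ₀ = 1/41.7 = 0.023981 and τ_data = 22/40.3 = 0.545906, so τ_n = 0.569887.
Rearranging for μ₀: μ₀ = (μ_n·τ_n − τ_data·x̄)/τ₀ = (-9.6195·0.569887 − 0.545906·-10.6) / 0.023981 = 0.304576/0.023981 ≈ 12.7.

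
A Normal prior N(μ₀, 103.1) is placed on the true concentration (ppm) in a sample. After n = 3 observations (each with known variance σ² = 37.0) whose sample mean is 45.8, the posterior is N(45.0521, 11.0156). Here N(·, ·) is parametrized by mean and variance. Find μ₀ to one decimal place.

μ₀ = 38.8

The posterior mean is a precision-weighted average: μ_n = (τ₀μ₀ + τ_data·x̄)/(τ₀+τ_data), with τ₀=1/σ₀² and τ_data=n/σ².
Here τ₀ = 1/103.1 = 0.009699 and τ_data = 3/37.0 = 0.081081, so τ_n = 0.090780.
Rearranging for μ₀: μ₀ = (μ_n·τ_n − τ_data·x̄)/τ₀ = (45.0521·0.090780 − 0.081081·45.8) / 0.009699 = 0.376320/0.009699 ≈ 38.8.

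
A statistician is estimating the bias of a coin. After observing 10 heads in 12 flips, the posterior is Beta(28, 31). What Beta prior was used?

Beta(18, 29)

Under Beta–binomial conjugacy the posterior parameters are (α+s, β+f).
Subtract the data counts: 28−10=18, 31−2=29.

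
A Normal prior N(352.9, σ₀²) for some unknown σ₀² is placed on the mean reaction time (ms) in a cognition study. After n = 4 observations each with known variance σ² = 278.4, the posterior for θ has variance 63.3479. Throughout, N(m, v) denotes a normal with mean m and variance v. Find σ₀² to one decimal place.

σ₀² = 705.2

Posterior precision equals prior precision plus data precision: 1/σ_n² = 1/σ₀² + n/σ².
So 1/σ₀² = 1/63.3479 − 4/278.4 = 0.015786 − 0.014368 = 0.001418.
Hence σ₀² = 1/0.001418 ≈ 705.2.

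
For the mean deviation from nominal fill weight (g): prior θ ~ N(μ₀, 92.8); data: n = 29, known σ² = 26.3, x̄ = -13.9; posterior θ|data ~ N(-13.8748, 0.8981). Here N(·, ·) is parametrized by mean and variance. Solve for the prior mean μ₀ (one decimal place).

The posterior mean is a precision-weighted average: μ_n = (τ₀μ₀ + τ_data·x̄)/(τ₀+τ_data), with τ₀=1/σ₀² and τ_data=n/σ².
Here τ₀ = 1/92.8 = 0.010776 and τ_data = 29/26.3 = 1.102662, so τ_n = 1.113438.
Rearranging for μ₀: μ₀ = (μ_n·τ_n − τ_data·x̄)/τ₀ = (-13.8748·1.113438 − 1.102662·-13.9) / 0.010776 = -0.121728/0.010776 ≈ -11.3.

μ₀ = -11.3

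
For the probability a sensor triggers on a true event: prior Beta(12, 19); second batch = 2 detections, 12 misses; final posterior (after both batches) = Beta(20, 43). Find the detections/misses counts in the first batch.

6 detections and 12 misses

Sequential conjugate updates are equivalent to a single update on the pooled data, so total successes = posterior α − prior α and total failures = posterior β − prior β.
Total across both batches: 20−12=8 detections, 43−19=24 misses.
Subtract the second batch: 8−2=6 detections and 24−12=12 misses.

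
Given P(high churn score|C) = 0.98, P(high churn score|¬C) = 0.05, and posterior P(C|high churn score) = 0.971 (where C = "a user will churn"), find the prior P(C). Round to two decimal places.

Bayes' rule in odds form gives O(C|E) = O(C)·[P(E|C)/P(E|¬C)], hence O(C) = O(C|E)/LR.
Posterior odds = 0.971/(1−0.971) = 33.4828. LR = 0.98/0.05 = 19.6000.
Prior odds = 33.4828/19.6000 = 1.7083, so P(C) = 1.7083/(1+1.7083) ≈ 0.63.

P(C) = 0.63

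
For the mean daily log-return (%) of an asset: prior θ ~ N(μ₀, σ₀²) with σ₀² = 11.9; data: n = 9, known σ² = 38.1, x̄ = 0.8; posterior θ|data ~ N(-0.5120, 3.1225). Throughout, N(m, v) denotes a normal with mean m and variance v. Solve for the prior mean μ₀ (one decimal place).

With known observation variance, the Normal–Normal posterior has precision τ_n = τ₀ + n/σ² and mean μ_n = (τ₀μ₀ + (n/σ²)x̄)/τ_n.
Here τ₀ = 1/11.9 = 0.084034 and τ_data = 9/38.1 = 0.236220, so τ_n = 0.320254.
Rearranging for μ₀: μ₀ = (μ_n·τ_n − τ_data·x̄)/τ₀ = (-0.5120·0.320254 − 0.236220·0.8) / 0.084034 = -0.352946/0.084034 ≈ -4.2.

μ₀ = -4.2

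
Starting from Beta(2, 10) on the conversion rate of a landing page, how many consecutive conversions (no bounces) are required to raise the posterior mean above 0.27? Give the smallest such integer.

After k conversions and 0 bounces the posterior is Beta(2+k, 10), with mean (2+k)/(2+10+k).
Set (2+k)/(12+k) > 0.27 and solve: k > (0.27·12 − 2)/(1 − 0.27) = 1.699.
The smallest integer exceeding 1.699 is 2.

k = 2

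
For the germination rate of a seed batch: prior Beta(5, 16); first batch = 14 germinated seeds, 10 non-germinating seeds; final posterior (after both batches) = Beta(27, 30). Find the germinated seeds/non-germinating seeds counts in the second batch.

8 germinated seeds and 4 non-germinating seeds

Because Beta–binomial updating is additive in the counts, the combined data contributed (α_post−α_prior, β_post−β_prior) successes and failures.
Total across both batches: 27−5=22 germinated seeds, 30−16=14 non-germinating seeds.
Subtract the first batch: 22−14=8 germinated seeds and 14−10=4 non-germinating seeds.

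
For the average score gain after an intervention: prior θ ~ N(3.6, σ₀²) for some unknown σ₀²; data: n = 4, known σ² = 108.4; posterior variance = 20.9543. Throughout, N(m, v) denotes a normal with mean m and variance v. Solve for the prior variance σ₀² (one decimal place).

σ₀² = 92.4

Posterior precision equals prior precision plus data precision: 1/σ_n² = 1/σ₀² + n/σ².
So 1/σ₀² = 1/20.9543 − 4/108.4 = 0.047723 − 0.036900 = 0.010823.
Hence σ₀² = 1/0.010823 ≈ 92.4.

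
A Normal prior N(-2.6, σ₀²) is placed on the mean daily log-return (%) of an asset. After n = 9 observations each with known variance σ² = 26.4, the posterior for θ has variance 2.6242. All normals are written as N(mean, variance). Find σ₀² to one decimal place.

σ₀² = 24.9

Posterior precision equals prior precision plus data precision: 1/σ_n² = 1/σ₀² + n/σ².
So 1/σ₀² = 1/2.6242 − 9/26.4 = 0.381069 − 0.340909 = 0.040160.
Hence σ₀² = 1/0.040160 ≈ 24.9.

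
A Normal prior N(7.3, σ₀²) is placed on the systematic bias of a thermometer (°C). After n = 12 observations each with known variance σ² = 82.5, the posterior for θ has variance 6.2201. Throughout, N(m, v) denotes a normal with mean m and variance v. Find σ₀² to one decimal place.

Posterior precision equals prior precision plus data precision: 1/σ_n² = 1/σ₀² + n/σ².
So 1/σ₀² = 1/6.2201 − 12/82.5 = 0.160769 − 0.145455 = 0.015314.
Hence σ₀² = 1/0.015314 ≈ 65.3.

σ₀² = 65.3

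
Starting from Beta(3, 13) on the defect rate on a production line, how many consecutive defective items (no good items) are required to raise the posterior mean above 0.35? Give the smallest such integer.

After k defective items and 0 good items the posterior is Beta(3+k, 13), with mean (3+k)/(3+13+k).
Set (3+k)/(16+k) > 0.35 and solve: k > (0.35·16 − 3)/(1 − 0.35) = 4.000.
The smallest integer exceeding 4.000 is 5, and checking k=5: (8)/(21) = 0.3810 > 0.35.

k = 5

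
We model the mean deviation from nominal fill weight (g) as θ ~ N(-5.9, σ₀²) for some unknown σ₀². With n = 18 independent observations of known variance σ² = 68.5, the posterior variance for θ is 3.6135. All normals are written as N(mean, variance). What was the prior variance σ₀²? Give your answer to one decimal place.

For the Normal–Normal model with known σ², precisions add: τ_n = τ₀ + n/σ².
So 1/σ₀² = 1/3.6135 − 18/68.5 = 0.276740 − 0.262774 = 0.013966.
Hence σ₀² = 1/0.013966 ≈ 71.6.

σ₀² = 71.6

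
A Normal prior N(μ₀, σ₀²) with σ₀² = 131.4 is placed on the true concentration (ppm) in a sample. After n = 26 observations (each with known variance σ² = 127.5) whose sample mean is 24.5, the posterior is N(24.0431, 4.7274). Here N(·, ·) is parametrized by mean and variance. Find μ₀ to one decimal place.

With known observation variance, the Normal–Normal posterior has precision τ_n = τ₀ + n/σ² and mean μ_n = (τ₀μ₀ + (n/σ²)x̄)/τ_n.
Here τ₀ = 1/131.4 = 0.007610 and τ_data = 26/127.5 = 0.203922, so τ_n = 0.211532.
Rearranging for μ₀: μ₀ = (μ_n·τ_n − τ_data·x̄)/τ₀ = (24.0431·0.211532 − 0.203922·24.5) / 0.007610 = 0.089796/0.007610 ≈ 11.8.

μ₀ = 11.8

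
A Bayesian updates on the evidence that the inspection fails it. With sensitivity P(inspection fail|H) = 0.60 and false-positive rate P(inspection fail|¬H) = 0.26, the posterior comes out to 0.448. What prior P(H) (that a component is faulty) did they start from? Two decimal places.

In odds form, posterior odds = prior odds × likelihood ratio, so prior odds = posterior odds ÷ LR.
Posterior odds = 0.448/(1−0.448) = 0.8116. LR = 0.60/0.26 = 2.3077.
Prior odds = 0.8116/2.3077 = 0.3517, so P(H) = 0.3517/(1+0.3517) ≈ 0.26.

P(H) = 0.26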